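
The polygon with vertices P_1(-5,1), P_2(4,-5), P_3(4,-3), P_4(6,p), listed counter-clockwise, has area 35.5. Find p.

Write out the shoelace sum; only the two edges meeting at P_4 involve p:
2·Area = [(4·p − 6·(-3)) + (6·1 − (-5)·p)] + 29
       = 9·p + 53 = 71
⇒ p = 2.

2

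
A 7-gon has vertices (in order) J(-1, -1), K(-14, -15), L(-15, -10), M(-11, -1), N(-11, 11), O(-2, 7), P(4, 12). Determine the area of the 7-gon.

Apply the surveyor's formula: 2A = Σ (x_i·y_{i+1} − x_{i+1}·y_i), indices taken mod 7.
Σ = (1) + (-85) + (-95) + (-132) + (-55) + (-52) + (8) = -410
Area = |Σ|/2 = 205.

205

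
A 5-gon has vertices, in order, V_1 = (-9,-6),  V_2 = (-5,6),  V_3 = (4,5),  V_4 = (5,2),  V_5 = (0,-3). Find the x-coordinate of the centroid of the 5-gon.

Apply the shoelace (surveyor's) formula. First the cross-terms c_i = x_i·y_{i+1} − x_{i+1}·y_i:
  -84, -49, -17, -15, -27  ⇒  2A = -192, A = -96.
Then Σ (x_i + x_{i+1})·c_i = 1240, so x̄ = 1240 / (6·(-96)) = -155/72.

-155/72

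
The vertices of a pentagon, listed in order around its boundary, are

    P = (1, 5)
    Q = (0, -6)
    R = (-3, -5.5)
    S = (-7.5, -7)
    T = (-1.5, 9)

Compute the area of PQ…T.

Apply the shoelace formula: 2A = Σ (x_i·y_{i+1} − x_{i+1}·y_i), indices taken mod 5.
Cross-terms: -6, -18, -20.25, -78, -16.5  ⇒  Σ = -138.75
Area = |Σ|/2 = 69.375.

69.375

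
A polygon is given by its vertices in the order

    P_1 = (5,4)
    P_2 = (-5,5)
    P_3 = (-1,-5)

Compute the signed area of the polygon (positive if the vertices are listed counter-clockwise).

Apply Gauss's area formula: 2A = Σ (x_i·y_{i+1} − x_{i+1}·y_i), indices taken mod 3.
Σ = (45) + (30) + (21) = 96
Signed area = Σ/2 = 48 (positive ⇒ counter-clockwise traversal).

48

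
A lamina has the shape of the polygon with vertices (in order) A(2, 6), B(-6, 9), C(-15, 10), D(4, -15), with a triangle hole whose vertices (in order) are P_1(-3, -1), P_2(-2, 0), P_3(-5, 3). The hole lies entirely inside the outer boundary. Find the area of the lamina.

Outer boundary:
Apply the shoelace (surveyor's) formula: 2A = Σ (x_i·y_{i+1} − x_{i+1}·y_i), indices taken mod 4.
Σ = (54) + (75) + (185) + (54) = 368
Area = |Σ|/2 = 184.
Hole:
Cross-terms: -2, -6, 14  ⇒  Σ = 6
Area = |Σ|/2 = 3.
Net area = 184 − 3 = 181.

181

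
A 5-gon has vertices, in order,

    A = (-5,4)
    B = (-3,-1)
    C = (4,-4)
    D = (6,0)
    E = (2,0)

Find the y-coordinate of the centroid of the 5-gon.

-31/65

Apply the shoelace formula. First the cross-terms c_i = x_i·y_{i+1} − x_{i+1}·y_i:
  17, 16, 24, 0, 8  ⇒  2A = 65, A = 32.5.
Then Σ (y_i + y_{i+1})·c_i = -93, so ȳ = -93 / (6·32.5) = -31/65.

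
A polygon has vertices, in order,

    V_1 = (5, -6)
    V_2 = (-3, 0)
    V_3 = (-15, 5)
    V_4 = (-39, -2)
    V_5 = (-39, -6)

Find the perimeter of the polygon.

96

|V_1V_2| = √((-8)² + (6)²) = √100 = 10
|V_2V_3| = √((-12)² + (5)²) = √169 = 13
|V_3V_4| = √((-24)² + (-7)²) = √625 = 25
|V_4V_5| = √((0)² + (-4)²) = √16 = 4
|V_5V_1| = √((44)² + (0)²) = √1936 = 44
Perimeter = 10 + 13 + 25 + 4 + 44 = 96.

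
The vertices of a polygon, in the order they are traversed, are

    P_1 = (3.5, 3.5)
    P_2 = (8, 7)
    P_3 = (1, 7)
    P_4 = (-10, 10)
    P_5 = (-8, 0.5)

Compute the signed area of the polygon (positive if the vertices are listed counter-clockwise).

85.375

Apply Gauss's area formula: 2A = Σ (x_i·y_{i+1} − x_{i+1}·y_i), indices taken mod 5.
Σ = (-3.5) + (49) + (80) + (75) + (-29.75) = 170.75
Signed area = Σ/2 = 85.375 (positive ⇒ counter-clockwise traversal).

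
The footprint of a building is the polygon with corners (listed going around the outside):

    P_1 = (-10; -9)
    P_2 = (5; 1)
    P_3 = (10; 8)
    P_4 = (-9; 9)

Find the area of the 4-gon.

Apply the surveyor's formula: 2A = Σ (x_i·y_{i+1} − x_{i+1}·y_i), indices taken mod 4.
P_1→P_2: (-10)(1) − (5)(-9) = 35
P_2→P_3: (5)(8) − (10)(1) = 30
P_3→P_4: (10)(9) − (-9)(8) = 162
P_4→P_1: (-9)(-9) − (-10)(9) = 171
Σ = 398
Area = |Σ|/2 = 199.

199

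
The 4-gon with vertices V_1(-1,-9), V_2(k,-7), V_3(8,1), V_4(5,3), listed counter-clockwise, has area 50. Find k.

The doubled signed area Σ (x_i y_{i+1} − x_{i+1} y_i) is linear in k.
With k=0 it equals 40; the coefficient of k is 10 (from the two edges through V_2).
So 10·k + 40 = 2·50 = 100 ⇒ k = 6.

6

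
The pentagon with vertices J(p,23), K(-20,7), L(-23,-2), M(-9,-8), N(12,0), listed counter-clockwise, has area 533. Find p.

Write out the shoelace sum; only the two edges meeting at J involve p:
2·Area = [(12·23 − p·0) + (p·7 − (-20)·23)] + 463
       = 7·p + 1199 = 1066
⇒ p = -19.

-19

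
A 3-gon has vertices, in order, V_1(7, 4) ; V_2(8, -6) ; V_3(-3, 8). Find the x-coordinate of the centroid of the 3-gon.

Apply Gauss's area formula. First the cross-terms c_i = x_i·y_{i+1} − x_{i+1}·y_i:
  -74, 46, -68  ⇒  2A = -96, A = -48.
Then Σ (x_i + x_{i+1})·c_i = -1152, so x̄ = -1152 / (6·(-48)) = 4.

4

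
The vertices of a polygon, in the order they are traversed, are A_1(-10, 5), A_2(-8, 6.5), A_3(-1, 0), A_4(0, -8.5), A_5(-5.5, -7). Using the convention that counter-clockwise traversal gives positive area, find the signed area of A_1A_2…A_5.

-77.125

A_1→A_2: (-10)(6.5) − (-8)(5) = -25
A_2→A_3: (-8)(0) − (-1)(6.5) = 6.5
A_3→A_4: (-1)(-8.5) − (0)(0) = 8.5
A_4→A_5: (0)(-7) − (-5.5)(-8.5) = -46.75
A_5→A_1: (-5.5)(5) − (-10)(-7) = -97.5
Σ = -154.25
Signed area = Σ/2 = -77.125 (negative ⇒ clockwise traversal).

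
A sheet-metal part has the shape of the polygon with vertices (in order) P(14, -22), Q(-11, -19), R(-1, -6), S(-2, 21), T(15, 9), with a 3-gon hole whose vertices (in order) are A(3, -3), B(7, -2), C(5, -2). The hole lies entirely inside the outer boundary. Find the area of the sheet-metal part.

640.5

Outer boundary:
P→Q: (14)(-19) − (-11)(-22) = -508
Q→R: (-11)(-6) − (-1)(-19) = 47
R→S: (-1)(21) − (-2)(-6) = -33
S→T: (-2)(9) − (15)(21) = -333
T→P: (15)(-22) − (14)(9) = -456
Σ = -1283
Area = |Σ|/2 = 641.5.
Hole:
Apply Gauss's area formula: 2A = Σ (x_i·y_{i+1} − x_{i+1}·y_i), indices taken mod 3.
A→B: (3)(-2) − (7)(-3) = 15
B→C: (7)(-2) − (5)(-2) = -4
C→A: (5)(-3) − (3)(-2) = -9
Σ = 2
Area = |Σ|/2 = 1.
Net area = 641.5 − 1 = 640.5.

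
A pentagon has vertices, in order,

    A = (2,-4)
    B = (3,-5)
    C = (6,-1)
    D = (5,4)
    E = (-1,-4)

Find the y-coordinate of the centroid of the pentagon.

-7/6

Apply the shoelace formula. First the cross-terms c_i = x_i·y_{i+1} − x_{i+1}·y_i:
  2, 27, 29, -16, 12  ⇒  2A = 54, A = 27.
Then Σ (y_i + y_{i+1})·c_i = -189, so ȳ = -189 / (6·27) = -7/6.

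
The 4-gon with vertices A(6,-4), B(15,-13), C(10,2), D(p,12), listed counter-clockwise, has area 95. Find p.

0

Write out the shoelace sum; only the two edges meeting at D involve p:
2·Area = [(10·12 − p·2) + (p·(-4) − 6·12)] + 142
       = -6·p + 190 = 190
⇒ p = 0.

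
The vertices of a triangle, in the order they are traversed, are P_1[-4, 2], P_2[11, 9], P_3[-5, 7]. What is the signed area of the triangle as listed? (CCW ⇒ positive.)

41

Apply the surveyor's formula: 2A = Σ (x_i·y_{i+1} − x_{i+1}·y_i), indices taken mod 3.
P_1→P_2: (-4)(9) − (11)(2) = -58
P_2→P_3: (11)(7) − (-5)(9) = 122
P_3→P_1: (-5)(2) − (-4)(7) = 18
Σ = 82
Signed area = Σ/2 = 41 (positive ⇒ counter-clockwise traversal).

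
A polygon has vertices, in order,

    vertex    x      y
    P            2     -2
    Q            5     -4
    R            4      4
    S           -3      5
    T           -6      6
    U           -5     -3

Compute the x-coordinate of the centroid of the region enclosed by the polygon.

Apply the shoelace formula. First the cross-terms c_i = x_i·y_{i+1} − x_{i+1}·y_i:
  2, 36, 32, 12, 48, 16  ⇒  2A = 146, A = 73.
Then Σ (x_i + x_{i+1})·c_i = -314, so x̄ = -314 / (6·73) = -157/219.

-157/219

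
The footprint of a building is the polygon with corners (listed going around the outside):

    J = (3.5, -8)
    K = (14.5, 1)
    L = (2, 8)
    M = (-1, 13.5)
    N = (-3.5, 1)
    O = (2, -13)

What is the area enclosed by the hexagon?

Apply the surveyor's formula: 2A = Σ (x_i·y_{i+1} − x_{i+1}·y_i), indices taken mod 6.
Σ = (119.5) + (114) + (35) + (46.25) + (43.5) + (29.5) = 387.75
Area = |Σ|/2 = 193.875.

193.875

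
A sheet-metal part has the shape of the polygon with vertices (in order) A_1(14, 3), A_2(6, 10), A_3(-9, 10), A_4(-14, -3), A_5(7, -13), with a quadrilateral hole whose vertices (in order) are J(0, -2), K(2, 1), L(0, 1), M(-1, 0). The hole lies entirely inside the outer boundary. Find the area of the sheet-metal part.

418

Outer boundary:
Apply Gauss's area formula: 2A = Σ (x_i·y_{i+1} − x_{i+1}·y_i), indices taken mod 5.
Σ = (122) + (150) + (167) + (203) + (203) = 845
Area = |Σ|/2 = 422.5.
Hole:
Apply the shoelace formula: 2A = Σ (x_i·y_{i+1} − x_{i+1}·y_i), indices taken mod 4.
Σ = (4) + (2) + (1) + (2) = 9
Area = |Σ|/2 = 4.5.
Net area = 422.5 − 4.5 = 418.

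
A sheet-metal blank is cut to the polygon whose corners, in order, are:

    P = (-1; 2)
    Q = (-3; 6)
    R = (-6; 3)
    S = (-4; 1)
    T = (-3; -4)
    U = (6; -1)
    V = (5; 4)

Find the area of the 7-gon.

61

Cross-terms: 0, 27, 6, 19, 27, 29, 14  ⇒  Σ = 122
Area = |Σ|/2 = 61.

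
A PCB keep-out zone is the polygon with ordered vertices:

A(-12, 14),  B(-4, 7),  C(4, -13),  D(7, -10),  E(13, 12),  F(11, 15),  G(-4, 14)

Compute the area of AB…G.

Σ = (-28) + (24) + (51) + (214) + (63) + (214) + (112) = 650
Area = |Σ|/2 = 325.

325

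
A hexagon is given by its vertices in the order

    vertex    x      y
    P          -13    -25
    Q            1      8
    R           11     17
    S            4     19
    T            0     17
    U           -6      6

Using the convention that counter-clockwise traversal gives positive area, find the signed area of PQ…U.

Cross-terms: -79, -71, 141, 68, 102, 228  ⇒  Σ = 389
Signed area = Σ/2 = 194.5 (positive ⇒ counter-clockwise traversal).

194.5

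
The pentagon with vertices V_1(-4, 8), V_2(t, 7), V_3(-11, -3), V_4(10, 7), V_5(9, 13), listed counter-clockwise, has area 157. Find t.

Write out the shoelace sum; only the two edges meeting at V_2 involve t:
2·Area = [((-4)·7 − t·8) + (t·(-3) − (-11)·7)] + 144
       = -11·t + 193 = 314
⇒ t = -11.

-11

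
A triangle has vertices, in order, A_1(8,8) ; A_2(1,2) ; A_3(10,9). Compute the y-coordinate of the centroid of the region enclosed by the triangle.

19/3

Apply the shoelace formula. First the cross-terms c_i = x_i·y_{i+1} − x_{i+1}·y_i:
  8, -11, 8  ⇒  2A = 5, A = 2.5.
Then Σ (y_i + y_{i+1})·c_i = 95, so ȳ = 95 / (6·2.5) = 19/3.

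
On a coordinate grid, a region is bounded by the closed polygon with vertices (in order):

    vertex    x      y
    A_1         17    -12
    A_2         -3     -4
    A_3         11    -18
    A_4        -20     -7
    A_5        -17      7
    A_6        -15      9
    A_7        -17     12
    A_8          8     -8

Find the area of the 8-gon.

348.5

A_1→A_2: (17)(-4) − (-3)(-12) = -104
A_2→A_3: (-3)(-18) − (11)(-4) = 98
A_3→A_4: (11)(-7) − (-20)(-18) = -437
A_4→A_5: (-20)(7) − (-17)(-7) = -259
A_5→A_6: (-17)(9) − (-15)(7) = -48
A_6→A_7: (-15)(12) − (-17)(9) = -27
A_7→A_8: (-17)(-8) − (8)(12) = 40
A_8→A_1: (8)(-12) − (17)(-8) = 40
Σ = -697
Area = |Σ|/2 = 348.5.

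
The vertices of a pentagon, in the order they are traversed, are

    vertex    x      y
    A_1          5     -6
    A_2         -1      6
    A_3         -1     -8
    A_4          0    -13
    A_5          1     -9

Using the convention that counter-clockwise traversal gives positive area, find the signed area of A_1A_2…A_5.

Apply the shoelace (surveyor's) formula: 2A = Σ (x_i·y_{i+1} − x_{i+1}·y_i), indices taken mod 5.
Σ = (24) + (14) + (13) + (13) + (39) = 103
Signed area = Σ/2 = 51.5 (positive ⇒ counter-clockwise traversal).

51.5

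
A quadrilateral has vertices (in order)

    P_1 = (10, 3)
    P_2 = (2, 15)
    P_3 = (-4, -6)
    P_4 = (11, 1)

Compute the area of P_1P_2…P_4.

138.5

Apply the surveyor's formula: 2A = Σ (x_i·y_{i+1} − x_{i+1}·y_i), indices taken mod 4.
P_1→P_2: (10)(15) − (2)(3) = 144
P_2→P_3: (2)(-6) − (-4)(15) = 48
P_3→P_4: (-4)(1) − (11)(-6) = 62
P_4→P_1: (11)(3) − (10)(1) = 23
Σ = 277
Area = |Σ|/2 = 138.5.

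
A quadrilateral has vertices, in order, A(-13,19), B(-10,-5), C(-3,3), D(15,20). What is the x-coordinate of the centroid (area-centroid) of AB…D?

-109/39

Apply the shoelace (surveyor's) formula. First the cross-terms c_i = x_i·y_{i+1} − x_{i+1}·y_i:
  255, -45, -105, 545  ⇒  2A = 650, A = 325.
Then Σ (x_i + x_{i+1})·c_i = -5450, so x̄ = -5450 / (6·325) = -109/39.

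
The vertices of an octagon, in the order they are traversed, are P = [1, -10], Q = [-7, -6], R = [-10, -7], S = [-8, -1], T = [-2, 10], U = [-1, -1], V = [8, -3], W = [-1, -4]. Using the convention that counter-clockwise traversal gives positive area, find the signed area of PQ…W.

Apply Gauss's area formula: 2A = Σ (x_i·y_{i+1} − x_{i+1}·y_i), indices taken mod 8.
Σ = (-76) + (-11) + (-46) + (-82) + (12) + (11) + (-35) + (14) = -213
Signed area = Σ/2 = -106.5 (negative ⇒ clockwise traversal).

-106.5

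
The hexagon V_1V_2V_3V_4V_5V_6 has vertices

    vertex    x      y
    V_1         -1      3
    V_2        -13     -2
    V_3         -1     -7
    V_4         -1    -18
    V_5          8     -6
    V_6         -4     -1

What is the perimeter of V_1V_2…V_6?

70

|V_1V_2| = √((-12)² + (-5)²) = √169 = 13
|V_2V_3| = √((12)² + (-5)²) = √169 = 13
|V_3V_4| = √((0)² + (-11)²) = √121 = 11
|V_4V_5| = √((9)² + (12)²) = √225 = 15
|V_5V_6| = √((-12)² + (5)²) = √169 = 13
|V_6V_1| = √((3)² + (4)²) = √25 = 5
Perimeter = 13 + 13 + 11 + 15 + 13 + 5 = 70.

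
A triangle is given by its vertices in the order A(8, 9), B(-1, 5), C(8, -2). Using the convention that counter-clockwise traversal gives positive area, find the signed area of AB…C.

A→B: (8)(5) − (-1)(9) = 49
B→C: (-1)(-2) − (8)(5) = -38
C→A: (8)(9) − (8)(-2) = 88
Σ = 99
Signed area = Σ/2 = 49.5 (positive ⇒ counter-clockwise traversal).

49.5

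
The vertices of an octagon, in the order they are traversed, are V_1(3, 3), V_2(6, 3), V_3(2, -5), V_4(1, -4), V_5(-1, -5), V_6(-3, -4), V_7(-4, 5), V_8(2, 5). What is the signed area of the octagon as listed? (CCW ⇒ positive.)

V_1→V_2: (3)(3) − (6)(3) = -9
V_2→V_3: (6)(-5) − (2)(3) = -36
V_3→V_4: (2)(-4) − (1)(-5) = -3
V_4→V_5: (1)(-5) − (-1)(-4) = -9
V_5→V_6: (-1)(-4) − (-3)(-5) = -11
V_6→V_7: (-3)(5) − (-4)(-4) = -31
V_7→V_8: (-4)(5) − (2)(5) = -30
V_8→V_1: (2)(3) − (3)(5) = -9
Σ = -138
Signed area = Σ/2 = -69 (negative ⇒ clockwise traversal).

-69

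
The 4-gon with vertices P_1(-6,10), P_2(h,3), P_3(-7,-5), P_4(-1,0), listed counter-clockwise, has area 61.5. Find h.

Write out the shoelace sum; only the two edges meeting at P_2 involve h:
2·Area = [((-6)·3 − h·10) + (h·(-5) − (-7)·3)] + -15
       = -15·h + -12 = 123
⇒ h = -9.

-9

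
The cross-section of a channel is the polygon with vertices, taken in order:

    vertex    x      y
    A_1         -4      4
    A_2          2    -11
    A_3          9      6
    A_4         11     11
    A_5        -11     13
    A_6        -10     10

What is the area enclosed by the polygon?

Apply the shoelace formula: 2A = Σ (x_i·y_{i+1} − x_{i+1}·y_i), indices taken mod 6.
Cross-terms: 36, 111, 33, 264, 20, 0  ⇒  Σ = 464
Area = |Σ|/2 = 232.

232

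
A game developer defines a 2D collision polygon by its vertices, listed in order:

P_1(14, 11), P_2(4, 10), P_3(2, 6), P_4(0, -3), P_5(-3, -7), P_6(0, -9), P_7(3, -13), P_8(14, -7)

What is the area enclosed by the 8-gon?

Cross-terms: 96, 4, -6, -9, 27, 27, 161, 252  ⇒  Σ = 552
Area = |Σ|/2 = 276.

276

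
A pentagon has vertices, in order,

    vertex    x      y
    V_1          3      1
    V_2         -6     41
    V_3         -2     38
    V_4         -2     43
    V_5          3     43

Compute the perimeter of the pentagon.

|V_1V_2| = √((-9)² + (40)²) = √1681 = 41
|V_2V_3| = √((4)² + (-3)²) = √25 = 5
|V_3V_4| = √((0)² + (5)²) = √25 = 5
|V_4V_5| = √((5)² + (0)²) = √25 = 5
|V_5V_1| = √((0)² + (-42)²) = √1764 = 42
Perimeter = 41 + 5 + 5 + 5 + 42 = 98.

98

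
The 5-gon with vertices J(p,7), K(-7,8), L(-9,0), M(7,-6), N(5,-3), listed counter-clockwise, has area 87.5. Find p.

-4

The doubled signed area Σ (x_i y_{i+1} − x_{i+1} y_i) is linear in p.
With p=0 it equals 219; the coefficient of p is 11 (from the two edges through J).
So 11·p + 219 = 2·87.5 = 175 ⇒ p = -4.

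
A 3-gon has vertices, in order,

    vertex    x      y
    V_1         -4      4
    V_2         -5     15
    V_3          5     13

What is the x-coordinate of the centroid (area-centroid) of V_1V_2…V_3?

-4/3

Apply the surveyor's formula. First the cross-terms c_i = x_i·y_{i+1} − x_{i+1}·y_i:
  -40, -140, 72  ⇒  2A = -108, A = -54.
Then Σ (x_i + x_{i+1})·c_i = 432, so x̄ = 432 / (6·(-54)) = -4/3.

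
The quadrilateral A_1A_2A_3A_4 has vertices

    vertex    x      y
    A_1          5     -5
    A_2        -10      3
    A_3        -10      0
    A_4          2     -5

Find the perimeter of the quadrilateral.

|A_1A_2| = √((-15)² + (8)²) = √289 = 17
|A_2A_3| = √((0)² + (-3)²) = √9 = 3
|A_3A_4| = √((12)² + (-5)²) = √169 = 13
|A_4A_1| = √((3)² + (0)²) = √9 = 3
Perimeter = 17 + 3 + 13 + 3 = 36.

36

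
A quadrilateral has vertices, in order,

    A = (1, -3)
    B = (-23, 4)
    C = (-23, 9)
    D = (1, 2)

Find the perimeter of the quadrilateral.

60

|AB| = √((-24)² + (7)²) = √625 = 25
|BC| = √((0)² + (5)²) = √25 = 5
|CD| = √((24)² + (-7)²) = √625 = 25
|DA| = √((0)² + (-5)²) = √25 = 5
Perimeter = 25 + 5 + 25 + 5 = 60.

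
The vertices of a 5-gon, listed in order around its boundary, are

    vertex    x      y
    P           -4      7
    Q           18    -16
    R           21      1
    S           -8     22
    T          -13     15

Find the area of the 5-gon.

448.5

Apply Gauss's area formula: 2A = Σ (x_i·y_{i+1} − x_{i+1}·y_i), indices taken mod 5.
P→Q: (-4)(-16) − (18)(7) = -62
Q→R: (18)(1) − (21)(-16) = 354
R→S: (21)(22) − (-8)(1) = 470
S→T: (-8)(15) − (-13)(22) = 166
T→P: (-13)(7) − (-4)(15) = -31
Σ = 897
Area = |Σ|/2 = 448.5.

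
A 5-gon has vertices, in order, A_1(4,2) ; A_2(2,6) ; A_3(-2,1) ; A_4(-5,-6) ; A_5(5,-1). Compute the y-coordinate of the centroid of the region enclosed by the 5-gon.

-29/150

Apply the shoelace formula. First the cross-terms c_i = x_i·y_{i+1} − x_{i+1}·y_i:
  20, 14, 17, 35, 14  ⇒  2A = 100, A = 50.
Then Σ (y_i + y_{i+1})·c_i = -58, so ȳ = -58 / (6·50) = -29/150.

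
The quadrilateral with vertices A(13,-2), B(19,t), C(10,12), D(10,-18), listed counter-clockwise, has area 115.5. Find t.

17

The doubled signed area Σ (x_i y_{i+1} − x_{i+1} y_i) is linear in t.
With t=0 it equals 180; the coefficient of t is 3 (from the two edges through B).
So 3·t + 180 = 2·115.5 = 231 ⇒ t = 17.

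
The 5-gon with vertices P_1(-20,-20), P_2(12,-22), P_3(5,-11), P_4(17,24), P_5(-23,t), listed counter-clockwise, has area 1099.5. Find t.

6

The doubled signed area Σ (x_i y_{i+1} − x_{i+1} y_i) is linear in t.
With t=0 it equals 1977; the coefficient of t is 37 (from the two edges through P_5).
So 37·t + 1977 = 2·1099.5 = 2199 ⇒ t = 6.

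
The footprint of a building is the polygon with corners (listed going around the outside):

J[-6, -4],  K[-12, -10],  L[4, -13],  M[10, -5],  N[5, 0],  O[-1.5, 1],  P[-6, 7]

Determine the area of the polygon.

204.75

Apply Gauss's area formula: 2A = Σ (x_i·y_{i+1} − x_{i+1}·y_i), indices taken mod 7.
Σ = (12) + (196) + (110) + (25) + (5) + (-4.5) + (66) = 409.5
Area = |Σ|/2 = 204.75.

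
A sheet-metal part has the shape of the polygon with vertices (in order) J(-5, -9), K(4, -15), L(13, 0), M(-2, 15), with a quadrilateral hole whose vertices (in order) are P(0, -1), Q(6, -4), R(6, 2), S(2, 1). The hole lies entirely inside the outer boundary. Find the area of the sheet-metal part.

276

Outer boundary:
Apply the shoelace (surveyor's) formula: 2A = Σ (x_i·y_{i+1} − x_{i+1}·y_i), indices taken mod 4.
Σ = (111) + (195) + (195) + (93) = 594
Area = |Σ|/2 = 297.
Hole:
Σ = (6) + (36) + (2) + (-2) = 42
Area = |Σ|/2 = 21.
Net area = 297 − 21 = 276.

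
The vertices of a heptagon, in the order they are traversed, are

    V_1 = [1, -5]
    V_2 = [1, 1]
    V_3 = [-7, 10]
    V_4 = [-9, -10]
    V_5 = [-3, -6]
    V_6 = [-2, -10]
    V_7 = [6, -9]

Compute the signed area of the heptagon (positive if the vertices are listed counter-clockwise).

Apply Gauss's area formula: 2A = Σ (x_i·y_{i+1} − x_{i+1}·y_i), indices taken mod 7.
Cross-terms: 6, 17, 160, 24, 18, 78, -21  ⇒  Σ = 282
Signed area = Σ/2 = 141 (positive ⇒ counter-clockwise traversal).

141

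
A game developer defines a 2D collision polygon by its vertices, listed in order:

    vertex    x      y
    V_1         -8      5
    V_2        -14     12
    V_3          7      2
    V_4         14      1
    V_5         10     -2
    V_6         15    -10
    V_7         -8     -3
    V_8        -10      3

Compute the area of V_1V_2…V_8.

236

Σ = (-26) + (-112) + (-21) + (-38) + (-70) + (-125) + (-54) + (-26) = -472
Area = |Σ|/2 = 236.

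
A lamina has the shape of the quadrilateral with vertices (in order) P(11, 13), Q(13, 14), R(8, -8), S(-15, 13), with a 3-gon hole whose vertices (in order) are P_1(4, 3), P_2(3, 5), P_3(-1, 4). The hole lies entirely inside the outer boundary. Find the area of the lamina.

Outer boundary:
Apply Gauss's area formula: 2A = Σ (x_i·y_{i+1} − x_{i+1}·y_i), indices taken mod 4.
P→Q: (11)(14) − (13)(13) = -15
Q→R: (13)(-8) − (8)(14) = -216
R→S: (8)(13) − (-15)(-8) = -16
S→P: (-15)(13) − (11)(13) = -338
Σ = -585
Area = |Σ|/2 = 292.5.
Hole:
P_1→P_2: (4)(5) − (3)(3) = 11
P_2→P_3: (3)(4) − (-1)(5) = 17
P_3→P_1: (-1)(3) − (4)(4) = -19
Σ = 9
Area = |Σ|/2 = 4.5.
Net area = 292.5 − 4.5 = 288.

288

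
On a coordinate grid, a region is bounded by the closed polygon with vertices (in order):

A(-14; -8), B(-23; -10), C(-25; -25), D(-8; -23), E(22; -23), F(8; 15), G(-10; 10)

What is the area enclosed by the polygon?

1155

Apply the surveyor's formula: 2A = Σ (x_i·y_{i+1} − x_{i+1}·y_i), indices taken mod 7.
Σ = (-44) + (325) + (375) + (690) + (514) + (230) + (220) = 2310
Area = |Σ|/2 = 1155.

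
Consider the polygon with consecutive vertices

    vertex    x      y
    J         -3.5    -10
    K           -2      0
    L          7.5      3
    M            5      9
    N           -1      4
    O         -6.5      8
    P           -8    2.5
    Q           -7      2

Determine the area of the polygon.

Σ = (-20) + (-6) + (52.5) + (29) + (18) + (47.75) + (1.5) + (77) = 199.75
Area = |Σ|/2 = 99.875.

99.875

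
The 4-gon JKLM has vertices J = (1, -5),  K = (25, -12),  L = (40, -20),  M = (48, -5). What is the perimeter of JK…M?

|JK| = √((24)² + (-7)²) = √625 = 25
|KL| = √((15)² + (-8)²) = √289 = 17
|LM| = √((8)² + (15)²) = √289 = 17
|MJ| = √((-47)² + (0)²) = √2209 = 47
Perimeter = 25 + 17 + 17 + 47 = 106.

106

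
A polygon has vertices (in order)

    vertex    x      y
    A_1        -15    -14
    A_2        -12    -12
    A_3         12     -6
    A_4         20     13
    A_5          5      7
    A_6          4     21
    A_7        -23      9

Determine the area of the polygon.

816

Apply the shoelace formula: 2A = Σ (x_i·y_{i+1} − x_{i+1}·y_i), indices taken mod 7.
Σ = (12) + (216) + (276) + (75) + (77) + (519) + (457) = 1632
Area = |Σ|/2 = 816.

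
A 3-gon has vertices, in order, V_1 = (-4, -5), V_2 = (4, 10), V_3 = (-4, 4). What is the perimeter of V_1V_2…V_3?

36

|V_1V_2| = √((8)² + (15)²) = √289 = 17
|V_2V_3| = √((-8)² + (-6)²) = √100 = 10
|V_3V_1| = √((0)² + (-9)²) = √81 = 9
Perimeter = 17 + 10 + 9 = 36.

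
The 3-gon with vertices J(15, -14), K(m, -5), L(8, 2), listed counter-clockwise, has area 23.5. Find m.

Write out the shoelace sum; only the two edges meeting at K involve m:
2·Area = [(15·(-5) − m·(-14)) + (m·2 − 8·(-5))] + -142
       = 16·m + -177 = 47
⇒ m = 14.

14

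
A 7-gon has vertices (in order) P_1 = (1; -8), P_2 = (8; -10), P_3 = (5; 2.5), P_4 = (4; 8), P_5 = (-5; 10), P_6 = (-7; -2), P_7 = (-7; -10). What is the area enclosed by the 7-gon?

Apply Gauss's area formula: 2A = Σ (x_i·y_{i+1} − x_{i+1}·y_i), indices taken mod 7.
Σ = (54) + (70) + (30) + (80) + (80) + (56) + (66) = 436
Area = |Σ|/2 = 218.

218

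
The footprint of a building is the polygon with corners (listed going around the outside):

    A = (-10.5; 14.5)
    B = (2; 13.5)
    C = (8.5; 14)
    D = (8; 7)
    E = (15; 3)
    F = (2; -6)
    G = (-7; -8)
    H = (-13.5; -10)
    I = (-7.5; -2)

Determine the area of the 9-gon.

380.375

Apply Gauss's area formula: 2A = Σ (x_i·y_{i+1} − x_{i+1}·y_i), indices taken mod 9.
Cross-terms: -170.75, -86.75, -52.5, -81, -96, -58, -38, -48, -129.75  ⇒  Σ = -760.75
Area = |Σ|/2 = 380.375.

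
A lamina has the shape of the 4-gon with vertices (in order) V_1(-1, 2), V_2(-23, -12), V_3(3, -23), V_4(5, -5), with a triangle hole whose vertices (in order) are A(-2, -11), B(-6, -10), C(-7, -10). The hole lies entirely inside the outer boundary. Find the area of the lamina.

363.5

Outer boundary:
Apply Gauss's area formula: 2A = Σ (x_i·y_{i+1} − x_{i+1}·y_i), indices taken mod 4.
V_1→V_2: (-1)(-12) − (-23)(2) = 58
V_2→V_3: (-23)(-23) − (3)(-12) = 565
V_3→V_4: (3)(-5) − (5)(-23) = 100
V_4→V_1: (5)(2) − (-1)(-5) = 5
Σ = 728
Area = |Σ|/2 = 364.
Hole:
Apply the shoelace (surveyor's) formula: 2A = Σ (x_i·y_{i+1} − x_{i+1}·y_i), indices taken mod 3.
Σ = (-46) + (-10) + (57) = 1
Area = |Σ|/2 = 0.5.
Net area = 364 − 0.5 = 363.5.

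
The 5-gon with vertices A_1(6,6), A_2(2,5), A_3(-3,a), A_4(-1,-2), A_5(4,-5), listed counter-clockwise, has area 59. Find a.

Write out the shoelace sum; only the two edges meeting at A_3 involve a:
2·Area = [(2·a − (-3)·5) + ((-3)·(-2) − (-1)·a)] + 85
       = 3·a + 106 = 118
⇒ a = 4.

4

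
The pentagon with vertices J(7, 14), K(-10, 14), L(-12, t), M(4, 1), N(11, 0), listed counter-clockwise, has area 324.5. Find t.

-8

The doubled signed area Σ (x_i y_{i+1} − x_{i+1} y_i) is linear in t.
With t=0 it equals 537; the coefficient of t is -14 (from the two edges through L).
So -14·t + 537 = 2·324.5 = 649 ⇒ t = -8.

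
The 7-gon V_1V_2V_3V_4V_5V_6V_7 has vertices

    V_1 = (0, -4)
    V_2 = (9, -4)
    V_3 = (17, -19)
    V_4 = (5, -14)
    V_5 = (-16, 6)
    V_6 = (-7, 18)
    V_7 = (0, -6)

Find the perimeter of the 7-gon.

|V_1V_2| = √((9)² + (0)²) = √81 = 9
|V_2V_3| = √((8)² + (-15)²) = √289 = 17
|V_3V_4| = √((-12)² + (5)²) = √169 = 13
|V_4V_5| = √((-21)² + (20)²) = √841 = 29
|V_5V_6| = √((9)² + (12)²) = √225 = 15
|V_6V_7| = √((7)² + (-24)²) = √625 = 25
|V_7V_1| = √((0)² + (2)²) = √4 = 2
Perimeter = 9 + 17 + 13 + 29 + 15 + 25 + 2 = 110.

110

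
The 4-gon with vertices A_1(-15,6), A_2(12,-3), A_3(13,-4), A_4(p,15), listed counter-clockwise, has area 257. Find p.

Write out the shoelace sum; only the two edges meeting at A_4 involve p:
2·Area = [(13·15 − p·(-4)) + (p·6 − (-15)·15)] + -36
       = 10·p + 384 = 514
⇒ p = 13.

13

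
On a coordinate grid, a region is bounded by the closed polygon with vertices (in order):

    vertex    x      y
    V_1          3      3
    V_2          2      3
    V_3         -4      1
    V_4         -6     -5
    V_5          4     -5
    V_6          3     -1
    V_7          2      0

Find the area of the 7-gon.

56

V_1→V_2: (3)(3) − (2)(3) = 3
V_2→V_3: (2)(1) − (-4)(3) = 14
V_3→V_4: (-4)(-5) − (-6)(1) = 26
V_4→V_5: (-6)(-5) − (4)(-5) = 50
V_5→V_6: (4)(-1) − (3)(-5) = 11
V_6→V_7: (3)(0) − (2)(-1) = 2
V_7→V_1: (2)(3) − (3)(0) = 6
Σ = 112
Area = |Σ|/2 = 56.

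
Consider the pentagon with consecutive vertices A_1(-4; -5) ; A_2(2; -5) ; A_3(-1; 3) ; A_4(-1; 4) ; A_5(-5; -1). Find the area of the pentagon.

Σ = (30) + (1) + (-1) + (21) + (21) = 72
Area = |Σ|/2 = 36.

36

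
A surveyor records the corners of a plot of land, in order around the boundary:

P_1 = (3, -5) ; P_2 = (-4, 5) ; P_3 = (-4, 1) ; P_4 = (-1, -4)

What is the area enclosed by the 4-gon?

22.5

P_1→P_2: (3)(5) − (-4)(-5) = -5
P_2→P_3: (-4)(1) − (-4)(5) = 16
P_3→P_4: (-4)(-4) − (-1)(1) = 17
P_4→P_1: (-1)(-5) − (3)(-4) = 17
Σ = 45
Area = |Σ|/2 = 22.5.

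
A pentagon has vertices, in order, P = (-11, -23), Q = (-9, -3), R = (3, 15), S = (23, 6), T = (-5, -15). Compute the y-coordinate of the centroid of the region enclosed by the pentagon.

-55/186

Apply the shoelace formula. First the cross-terms c_i = x_i·y_{i+1} − x_{i+1}·y_i:
  -174, -126, -327, -315, -50  ⇒  2A = -992, A = -496.
Then Σ (y_i + y_{i+1})·c_i = 880, so ȳ = 880 / (6·(-496)) = -55/186.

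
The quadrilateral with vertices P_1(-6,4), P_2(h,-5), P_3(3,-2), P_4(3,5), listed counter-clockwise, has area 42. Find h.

4

The doubled signed area Σ (x_i y_{i+1} − x_{i+1} y_i) is linear in h.
With h=0 it equals 108; the coefficient of h is -6 (from the two edges through P_2).
So -6·h + 108 = 2·42 = 84 ⇒ h = 4.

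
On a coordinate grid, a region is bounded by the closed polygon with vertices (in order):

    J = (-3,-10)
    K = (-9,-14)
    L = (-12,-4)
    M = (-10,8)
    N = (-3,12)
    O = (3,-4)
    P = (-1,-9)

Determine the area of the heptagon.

242

Apply the shoelace (surveyor's) formula: 2A = Σ (x_i·y_{i+1} − x_{i+1}·y_i), indices taken mod 7.
J→K: (-3)(-14) − (-9)(-10) = -48
K→L: (-9)(-4) − (-12)(-14) = -132
L→M: (-12)(8) − (-10)(-4) = -136
M→N: (-10)(12) − (-3)(8) = -96
N→O: (-3)(-4) − (3)(12) = -24
O→P: (3)(-9) − (-1)(-4) = -31
P→J: (-1)(-10) − (-3)(-9) = -17
Σ = -484
Area = |Σ|/2 = 242.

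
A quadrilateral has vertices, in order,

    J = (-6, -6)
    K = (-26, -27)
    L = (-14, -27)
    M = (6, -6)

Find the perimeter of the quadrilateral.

|JK| = √((-20)² + (-21)²) = √841 = 29
|KL| = √((12)² + (0)²) = √144 = 12
|LM| = √((20)² + (21)²) = √841 = 29
|MJ| = √((-12)² + (0)²) = √144 = 12
Perimeter = 29 + 12 + 29 + 12 = 82.

82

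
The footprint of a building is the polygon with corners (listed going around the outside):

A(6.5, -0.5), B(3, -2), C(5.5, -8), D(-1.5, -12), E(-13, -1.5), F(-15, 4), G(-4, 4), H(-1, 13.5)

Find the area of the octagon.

256

Apply the shoelace formula: 2A = Σ (x_i·y_{i+1} − x_{i+1}·y_i), indices taken mod 8.
Σ = (-11.5) + (-13) + (-78) + (-153.75) + (-74.5) + (-44) + (-50) + (-87.25) = -512
Area = |Σ|/2 = 256.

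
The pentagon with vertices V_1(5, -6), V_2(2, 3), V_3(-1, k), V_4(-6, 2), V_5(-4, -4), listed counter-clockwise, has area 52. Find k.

Write out the shoelace sum; only the two edges meeting at V_3 involve k:
2·Area = [(2·k − (-1)·3) + ((-1)·2 − (-6)·k)] + 103
       = 8·k + 104 = 104
⇒ k = 0.

0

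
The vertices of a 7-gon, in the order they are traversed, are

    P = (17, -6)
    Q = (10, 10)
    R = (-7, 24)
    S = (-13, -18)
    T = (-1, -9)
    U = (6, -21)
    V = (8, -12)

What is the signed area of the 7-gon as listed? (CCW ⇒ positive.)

Apply the shoelace formula: 2A = Σ (x_i·y_{i+1} − x_{i+1}·y_i), indices taken mod 7.
Σ = (230) + (310) + (438) + (99) + (75) + (96) + (156) = 1404
Signed area = Σ/2 = 702 (positive ⇒ counter-clockwise traversal).

702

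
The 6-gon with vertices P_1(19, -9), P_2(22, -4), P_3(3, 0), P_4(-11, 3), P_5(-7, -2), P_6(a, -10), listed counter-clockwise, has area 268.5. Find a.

-13

The doubled signed area Σ (x_i y_{i+1} − x_{i+1} y_i) is linear in a.
With a=0 it equals 446; the coefficient of a is -7 (from the two edges through P_6).
So -7·a + 446 = 2·268.5 = 537 ⇒ a = -13.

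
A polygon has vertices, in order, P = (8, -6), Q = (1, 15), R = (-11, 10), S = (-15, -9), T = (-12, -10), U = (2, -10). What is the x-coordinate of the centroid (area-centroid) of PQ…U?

-559/150

Apply the shoelace (surveyor's) formula. First the cross-terms c_i = x_i·y_{i+1} − x_{i+1}·y_i:
  126, 175, 249, 42, 140, 68  ⇒  2A = 800, A = 400.
Then Σ (x_i + x_{i+1})·c_i = -8944, so x̄ = -8944 / (6·400) = -559/150.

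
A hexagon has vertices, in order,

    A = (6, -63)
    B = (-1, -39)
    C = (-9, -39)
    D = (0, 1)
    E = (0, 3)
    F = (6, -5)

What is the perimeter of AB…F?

144

|AB| = √((-7)² + (24)²) = √625 = 25
|BC| = √((-8)² + (0)²) = √64 = 8
|CD| = √((9)² + (40)²) = √1681 = 41
|DE| = √((0)² + (2)²) = √4 = 2
|EF| = √((6)² + (-8)²) = √100 = 10
|FA| = √((0)² + (-58)²) = √3364 = 58
Perimeter = 25 + 8 + 41 + 2 + 10 + 58 = 144.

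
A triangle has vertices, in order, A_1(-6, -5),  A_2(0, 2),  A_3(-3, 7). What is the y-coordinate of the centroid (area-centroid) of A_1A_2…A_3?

Apply the surveyor's formula. First the cross-terms c_i = x_i·y_{i+1} − x_{i+1}·y_i:
  -12, 6, 57  ⇒  2A = 51, A = 25.5.
Then Σ (y_i + y_{i+1})·c_i = 204, so ȳ = 204 / (6·25.5) = 4/3.

4/3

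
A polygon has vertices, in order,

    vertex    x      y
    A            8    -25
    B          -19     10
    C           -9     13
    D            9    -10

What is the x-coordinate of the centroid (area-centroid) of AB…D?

-523/181

Apply Gauss's area formula. First the cross-terms c_i = x_i·y_{i+1} − x_{i+1}·y_i:
  -395, -157, -27, -145  ⇒  2A = -724, A = -362.
Then Σ (x_i + x_{i+1})·c_i = 6276, so x̄ = 6276 / (6·(-362)) = -523/181.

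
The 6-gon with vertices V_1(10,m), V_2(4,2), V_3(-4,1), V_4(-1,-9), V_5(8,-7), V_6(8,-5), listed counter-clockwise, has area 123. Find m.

8

The doubled signed area Σ (x_i y_{i+1} − x_{i+1} y_i) is linear in m.
With m=0 it equals 214; the coefficient of m is 4 (from the two edges through V_1).
So 4·m + 214 = 2·123 = 246 ⇒ m = 8.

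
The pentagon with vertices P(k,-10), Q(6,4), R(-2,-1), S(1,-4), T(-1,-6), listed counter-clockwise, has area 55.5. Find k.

Write out the shoelace sum; only the two edges meeting at P involve k:
2·Area = [((-1)·(-10) − k·(-6)) + (k·4 − 6·(-10))] + 1
       = 10·k + 71 = 111
⇒ k = 4.

4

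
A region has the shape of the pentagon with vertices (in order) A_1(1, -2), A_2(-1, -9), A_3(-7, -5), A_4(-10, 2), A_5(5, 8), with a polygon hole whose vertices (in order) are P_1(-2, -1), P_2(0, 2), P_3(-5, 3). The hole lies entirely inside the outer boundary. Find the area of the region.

112

Outer boundary:
Σ = (-11) + (-58) + (-64) + (-90) + (-18) = -241
Area = |Σ|/2 = 120.5.
Hole:
Apply the shoelace formula: 2A = Σ (x_i·y_{i+1} − x_{i+1}·y_i), indices taken mod 3.
P_1→P_2: (-2)(2) − (0)(-1) = -4
P_2→P_3: (0)(3) − (-5)(2) = 10
P_3→P_1: (-5)(-1) − (-2)(3) = 11
Σ = 17
Area = |Σ|/2 = 8.5.
Net area = 120.5 − 8.5 = 112.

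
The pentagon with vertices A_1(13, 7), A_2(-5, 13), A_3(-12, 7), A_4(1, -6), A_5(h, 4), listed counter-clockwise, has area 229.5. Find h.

The doubled signed area Σ (x_i y_{i+1} − x_{i+1} y_i) is linear in h.
With h=0 it equals 342; the coefficient of h is 13 (from the two edges through A_5).
So 13·h + 342 = 2·229.5 = 459 ⇒ h = 9.

9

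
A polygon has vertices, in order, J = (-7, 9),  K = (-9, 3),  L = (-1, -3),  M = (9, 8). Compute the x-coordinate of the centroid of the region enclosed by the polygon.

-139/123

Apply Gauss's area formula. First the cross-terms c_i = x_i·y_{i+1} − x_{i+1}·y_i:
  60, 30, 19, 137  ⇒  2A = 246, A = 123.
Then Σ (x_i + x_{i+1})·c_i = -834, so x̄ = -834 / (6·123) = -139/123.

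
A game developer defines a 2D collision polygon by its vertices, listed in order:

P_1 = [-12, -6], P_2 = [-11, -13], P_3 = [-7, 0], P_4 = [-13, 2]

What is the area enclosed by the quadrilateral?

43.5

Cross-terms: 90, -91, -14, 102  ⇒  Σ = 87
Area = |Σ|/2 = 43.5.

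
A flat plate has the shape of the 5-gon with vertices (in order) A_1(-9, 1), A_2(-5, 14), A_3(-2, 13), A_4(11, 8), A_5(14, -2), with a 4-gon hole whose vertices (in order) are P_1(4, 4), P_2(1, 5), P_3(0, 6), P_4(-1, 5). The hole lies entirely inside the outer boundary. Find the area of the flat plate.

Outer boundary:
Apply the shoelace (surveyor's) formula: 2A = Σ (x_i·y_{i+1} − x_{i+1}·y_i), indices taken mod 5.
Σ = (-121) + (-37) + (-159) + (-134) + (-4) = -455
Area = |Σ|/2 = 227.5.
Hole:
Apply the surveyor's formula: 2A = Σ (x_i·y_{i+1} − x_{i+1}·y_i), indices taken mod 4.
Cross-terms: 16, 6, 6, -24  ⇒  Σ = 4
Area = |Σ|/2 = 2.
Net area = 227.5 − 2 = 225.5.

225.5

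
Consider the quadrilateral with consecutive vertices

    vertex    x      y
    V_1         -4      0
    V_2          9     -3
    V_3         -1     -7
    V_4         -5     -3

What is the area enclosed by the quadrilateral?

49

Apply the surveyor's formula: 2A = Σ (x_i·y_{i+1} − x_{i+1}·y_i), indices taken mod 4.
Σ = (12) + (-66) + (-32) + (-12) = -98
Area = |Σ|/2 = 49.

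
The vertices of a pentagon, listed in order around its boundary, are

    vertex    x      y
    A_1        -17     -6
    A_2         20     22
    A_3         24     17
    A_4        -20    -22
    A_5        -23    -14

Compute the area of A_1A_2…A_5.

478

Apply the shoelace (surveyor's) formula: 2A = Σ (x_i·y_{i+1} − x_{i+1}·y_i), indices taken mod 5.
Σ = (-254) + (-188) + (-188) + (-226) + (-100) = -956
Area = |Σ|/2 = 478.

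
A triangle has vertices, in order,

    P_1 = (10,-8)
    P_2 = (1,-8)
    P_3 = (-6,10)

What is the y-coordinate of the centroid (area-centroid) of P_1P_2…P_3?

Apply the shoelace formula. First the cross-terms c_i = x_i·y_{i+1} − x_{i+1}·y_i:
  -72, -38, -52  ⇒  2A = -162, A = -81.
Then Σ (y_i + y_{i+1})·c_i = 972, so ȳ = 972 / (6·(-81)) = -2.

-2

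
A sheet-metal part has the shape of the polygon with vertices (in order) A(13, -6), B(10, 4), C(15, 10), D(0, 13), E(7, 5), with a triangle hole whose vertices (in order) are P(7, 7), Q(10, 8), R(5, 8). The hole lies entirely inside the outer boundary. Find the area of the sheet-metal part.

72

Outer boundary:
Apply Gauss's area formula: 2A = Σ (x_i·y_{i+1} − x_{i+1}·y_i), indices taken mod 5.
A→B: (13)(4) − (10)(-6) = 112
B→C: (10)(10) − (15)(4) = 40
C→D: (15)(13) − (0)(10) = 195
D→E: (0)(5) − (7)(13) = -91
E→A: (7)(-6) − (13)(5) = -107
Σ = 149
Area = |Σ|/2 = 74.5.
Hole:
Apply the shoelace formula: 2A = Σ (x_i·y_{i+1} − x_{i+1}·y_i), indices taken mod 3.
Σ = (-14) + (40) + (-21) = 5
Area = |Σ|/2 = 2.5.
Net area = 74.5 − 2.5 = 72.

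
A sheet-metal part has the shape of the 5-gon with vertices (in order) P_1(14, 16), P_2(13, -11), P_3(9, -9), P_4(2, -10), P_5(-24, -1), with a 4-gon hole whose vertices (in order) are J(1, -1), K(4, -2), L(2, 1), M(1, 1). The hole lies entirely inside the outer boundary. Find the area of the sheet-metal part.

Outer boundary:
Σ = (-362) + (-18) + (-72) + (-242) + (-370) = -1064
Area = |Σ|/2 = 532.
Hole:
Apply the surveyor's formula: 2A = Σ (x_i·y_{i+1} − x_{i+1}·y_i), indices taken mod 4.
Σ = (2) + (8) + (1) + (-2) = 9
Area = |Σ|/2 = 4.5.
Net area = 532 − 4.5 = 527.5.

527.5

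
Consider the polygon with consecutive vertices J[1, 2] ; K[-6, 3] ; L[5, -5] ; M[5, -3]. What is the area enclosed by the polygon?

26.5

Cross-terms: 15, 15, 10, 13  ⇒  Σ = 53
Area = |Σ|/2 = 26.5.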